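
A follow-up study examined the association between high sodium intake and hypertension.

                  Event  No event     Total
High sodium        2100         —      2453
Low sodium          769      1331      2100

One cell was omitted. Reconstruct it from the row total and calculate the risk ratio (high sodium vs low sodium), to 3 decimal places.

The missing cell is in the exposed row: 2453 − 2100 = 353.
So a = 2100, b = 353, c = 769, d = 1331.
RR = [a/(a+b)] / [c/(c+d)] = (2100/2453) / (769/2100) = 0.85609/0.36619 = 2.33784

2.338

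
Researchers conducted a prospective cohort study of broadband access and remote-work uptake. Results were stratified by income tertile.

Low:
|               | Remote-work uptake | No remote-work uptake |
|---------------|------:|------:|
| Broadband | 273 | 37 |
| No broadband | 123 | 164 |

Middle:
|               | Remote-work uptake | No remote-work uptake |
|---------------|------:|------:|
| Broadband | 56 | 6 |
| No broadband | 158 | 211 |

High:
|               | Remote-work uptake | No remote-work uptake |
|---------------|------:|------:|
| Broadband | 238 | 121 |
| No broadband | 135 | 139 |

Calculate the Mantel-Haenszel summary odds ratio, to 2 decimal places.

OR_MH = Σ(aᵢdᵢ/nᵢ) / Σ(bᵢcᵢ/nᵢ), where nᵢ is the stratum total.
Stratum 1 (Low): n = 597; a·d/n = 273·164/597 = 74.9950; b·c/n = 37·123/597 = 7.6231
Stratum 2 (Middle): n = 431; a·d/n = 56·211/431 = 27.4153; b·c/n = 6·158/431 = 2.1995
Stratum 3 (High): n = 633; a·d/n = 238·139/633 = 52.2622; b·c/n = 121·135/633 = 25.8057
OR_MH = (74.9950 + 27.4153 + 52.2622) / (7.6231 + 2.1995 + 25.8057) = 154.6725 / 35.6283 = 4.34128

4.34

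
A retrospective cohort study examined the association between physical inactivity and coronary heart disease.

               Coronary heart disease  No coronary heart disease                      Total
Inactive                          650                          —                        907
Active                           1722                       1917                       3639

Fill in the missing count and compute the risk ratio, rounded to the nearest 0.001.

1.514

The missing cell is in the exposed row: 907 − 650 = 257.
So a = 650, b = 257, c = 1722, d = 1917.
RR = [a/(a+b)] / [c/(c+d)] = (650/907) / (1722/3639) = 0.71665/0.47321 = 1.51445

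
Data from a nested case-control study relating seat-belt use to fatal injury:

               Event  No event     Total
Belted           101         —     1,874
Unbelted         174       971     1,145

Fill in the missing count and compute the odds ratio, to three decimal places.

0.318

The missing cell is in the exposed row: 1874 − 101 = 1773.
So a = 101, b = 1773, c = 174, d = 971.
OR = (a·d)/(b·c) = (101 × 971) / (1773 × 174) = 98071 / 308502 = 0.31789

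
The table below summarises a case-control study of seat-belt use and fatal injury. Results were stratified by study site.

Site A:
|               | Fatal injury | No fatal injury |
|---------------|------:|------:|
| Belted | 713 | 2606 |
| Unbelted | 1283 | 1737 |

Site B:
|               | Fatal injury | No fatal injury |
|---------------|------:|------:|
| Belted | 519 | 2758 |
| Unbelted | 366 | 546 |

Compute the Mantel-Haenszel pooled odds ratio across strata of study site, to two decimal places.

0.34

OR_MH = Σ(aᵢdᵢ/nᵢ) / Σ(bᵢcᵢ/nᵢ), where nᵢ is the stratum total.
Stratum 1 (Site A): n = 6339; a·d/n = 713·1737/6339 = 195.3748; b·c/n = 2606·1283/6339 = 527.4488
Stratum 2 (Site B): n = 4189; a·d/n = 519·546/4189 = 67.6472; b·c/n = 2758·366/4189 = 240.9711
OR_MH = (195.3748 + 67.6472) / (527.4488 + 240.9711) = 263.0220 / 768.4199 = 0.34229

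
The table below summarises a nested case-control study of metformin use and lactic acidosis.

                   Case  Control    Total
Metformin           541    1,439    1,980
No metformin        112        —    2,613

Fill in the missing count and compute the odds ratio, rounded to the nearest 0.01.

The missing cell is in the unexposed row: 2613 − 112 = 2501.
So a = 541, b = 1439, c = 112, d = 2501.
OR = (a·d)/(b·c) = (541 × 2501) / (1439 × 112) = 1353041 / 161168 = 8.39522

8.40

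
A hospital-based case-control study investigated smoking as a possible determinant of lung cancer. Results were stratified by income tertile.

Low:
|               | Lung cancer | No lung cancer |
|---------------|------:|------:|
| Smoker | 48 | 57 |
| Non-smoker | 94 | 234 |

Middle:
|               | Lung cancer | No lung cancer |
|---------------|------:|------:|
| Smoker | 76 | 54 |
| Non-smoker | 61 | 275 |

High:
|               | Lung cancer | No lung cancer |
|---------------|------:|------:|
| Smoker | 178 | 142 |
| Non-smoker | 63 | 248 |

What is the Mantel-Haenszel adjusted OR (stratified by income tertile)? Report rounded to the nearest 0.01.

4.19

OR_MH = Σ(aᵢdᵢ/nᵢ) / Σ(bᵢcᵢ/nᵢ), where nᵢ is the stratum total.
Stratum 1 (Low): n = 433; a·d/n = 48·234/433 = 25.9400; b·c/n = 57·94/433 = 12.3741
Stratum 2 (Middle): n = 466; a·d/n = 76·275/466 = 44.8498; b·c/n = 54·61/466 = 7.0687
Stratum 3 (High): n = 631; a·d/n = 178·248/631 = 69.9588; b·c/n = 142·63/631 = 14.1775
OR_MH = (25.9400 + 44.8498 + 69.9588) / (12.3741 + 7.0687 + 14.1775) = 140.7485 / 33.6203 = 4.18642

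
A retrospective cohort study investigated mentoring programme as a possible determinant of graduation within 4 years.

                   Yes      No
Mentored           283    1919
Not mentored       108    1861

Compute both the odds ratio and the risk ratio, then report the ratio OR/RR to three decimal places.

Cells: a = 283, b = 1919, c = 108, d = 1861.
OR = (283·1861)/(1919·108) = 526663/207252 = 2.54117
Risk in exposed = 283/2202 = 0.12852; risk in unexposed = 108/1969 = 0.05485; RR = 2.34310
OR/RR = 2.54117 / 2.34310 = 1.08453
The outcome is not rare, so the OR lies further from 1 than the RR.

1.085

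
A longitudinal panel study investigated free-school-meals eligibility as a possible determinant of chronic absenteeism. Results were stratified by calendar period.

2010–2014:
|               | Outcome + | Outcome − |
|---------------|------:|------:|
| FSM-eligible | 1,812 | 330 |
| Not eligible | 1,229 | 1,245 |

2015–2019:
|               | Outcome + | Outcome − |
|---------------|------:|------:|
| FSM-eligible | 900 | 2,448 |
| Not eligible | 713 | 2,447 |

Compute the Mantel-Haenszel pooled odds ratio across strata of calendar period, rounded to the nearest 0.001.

OR_MH = Σ(aᵢdᵢ/nᵢ) / Σ(bᵢcᵢ/nᵢ), where nᵢ is the stratum total.
Stratum 1 (2010–2014): n = 4616; a·d/n = 1812·1245/4616 = 488.7218; b·c/n = 330·1229/4616 = 87.8618
Stratum 2 (2015–2019): n = 6508; a·d/n = 900·2447/6508 = 338.3989; b·c/n = 2448·713/6508 = 268.1967
OR_MH = (488.7218 + 338.3989) / (87.8618 + 268.1967) = 827.1207 / 356.0585 = 2.32299

2.323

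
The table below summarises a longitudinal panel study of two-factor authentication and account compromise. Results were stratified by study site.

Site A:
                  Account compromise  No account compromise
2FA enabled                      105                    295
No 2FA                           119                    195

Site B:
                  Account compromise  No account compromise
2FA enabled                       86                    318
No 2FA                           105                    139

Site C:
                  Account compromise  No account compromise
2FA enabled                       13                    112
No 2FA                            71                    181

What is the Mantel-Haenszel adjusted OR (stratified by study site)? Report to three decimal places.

0.438

OR_MH = Σ(aᵢdᵢ/nᵢ) / Σ(bᵢcᵢ/nᵢ), where nᵢ is the stratum total.
Stratum 1 (Site A): n = 714; a·d/n = 105·195/714 = 28.6765; b·c/n = 295·119/714 = 49.1667
Stratum 2 (Site B): n = 648; a·d/n = 86·139/648 = 18.4475; b·c/n = 318·105/648 = 51.5278
Stratum 3 (Site C): n = 377; a·d/n = 13·181/377 = 6.2414; b·c/n = 112·71/377 = 21.0928
OR_MH = (28.6765 + 18.4475 + 6.2414) / (49.1667 + 51.5278 + 21.0928) = 53.3654 / 121.7873 = 0.43819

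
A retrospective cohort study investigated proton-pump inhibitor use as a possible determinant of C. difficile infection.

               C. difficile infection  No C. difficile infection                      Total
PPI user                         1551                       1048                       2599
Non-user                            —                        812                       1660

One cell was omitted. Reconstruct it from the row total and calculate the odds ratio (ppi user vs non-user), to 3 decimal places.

The missing cell is in the unexposed row: 1660 − 812 = 848.
So a = 1551, b = 1048, c = 848, d = 812.
OR = (a·d)/(b·c) = (1551 × 812) / (1048 × 848) = 1259412 / 888704 = 1.41713

1.417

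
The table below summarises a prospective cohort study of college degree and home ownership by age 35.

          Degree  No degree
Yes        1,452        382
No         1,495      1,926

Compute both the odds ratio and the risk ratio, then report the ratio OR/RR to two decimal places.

1.64

Reading the table with exposure as columns: a = 1452 (Degree, case), b = 1495 (Degree, non-case), c = 382 (No degree, case), d = 1926.
OR = (1452·1926)/(1495·382) = 2796552/571090 = 4.89687
Risk in exposed = 1452/2947 = 0.49270; risk in unexposed = 382/2308 = 0.16551; RR = 2.97686
OR/RR = 4.89687 / 2.97686 = 1.64498
The outcome is not rare, so the OR lies further from 1 than the RR.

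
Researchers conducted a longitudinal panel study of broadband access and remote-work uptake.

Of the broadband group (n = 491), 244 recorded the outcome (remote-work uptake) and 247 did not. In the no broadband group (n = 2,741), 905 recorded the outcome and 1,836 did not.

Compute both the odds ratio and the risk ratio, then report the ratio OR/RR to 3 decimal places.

1.332

From the description: a = 244, b = 247, c = 905, d = 1836.
OR = (244·1836)/(247·905) = 447984/223535 = 2.00409
Risk in exposed = 244/491 = 0.49695; risk in unexposed = 905/2741 = 0.33017; RR = 1.50511
OR/RR = 2.00409 / 1.50511 = 1.33152
The outcome is not rare, so the OR lies further from 1 than the RR.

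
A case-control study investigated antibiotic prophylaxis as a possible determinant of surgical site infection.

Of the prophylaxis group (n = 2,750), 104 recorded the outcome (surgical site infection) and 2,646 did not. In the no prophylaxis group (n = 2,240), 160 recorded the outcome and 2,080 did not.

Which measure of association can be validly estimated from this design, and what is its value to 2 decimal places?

0.51

From the description: a = 104, b = 2646, c = 160, d = 2080.
This is a case-control study: participants were sampled on outcome status, so risks in the source population cannot be estimated directly — relative risk is not valid here. The odds ratio is the appropriate measure.
OR = (a·d)/(b·c) = (104 × 2080) / (2646 × 160) = 216320 / 423360 = 0.51096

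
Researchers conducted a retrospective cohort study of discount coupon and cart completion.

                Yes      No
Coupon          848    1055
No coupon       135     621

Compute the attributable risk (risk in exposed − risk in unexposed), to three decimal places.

Cells: a = 848, b = 1055, c = 135, d = 621.
Risk in exposed = 848/1903 = 0.445612; risk in unexposed = 135/756 = 0.178571.
Risk difference = 0.445612 − 0.178571 = 0.267041

0.267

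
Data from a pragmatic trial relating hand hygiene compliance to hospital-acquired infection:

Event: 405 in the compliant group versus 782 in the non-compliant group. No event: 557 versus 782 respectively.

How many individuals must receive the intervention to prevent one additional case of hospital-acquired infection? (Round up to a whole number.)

Risk in treated group = 405/962 = 0.42100; risk in control = 782/1564 = 0.50000.
Absolute risk reduction = 0.50000 − 0.42100 = 0.07900
NNT = 1 / ARR = 1 / 0.07900 = 12.658 → round up → 13

13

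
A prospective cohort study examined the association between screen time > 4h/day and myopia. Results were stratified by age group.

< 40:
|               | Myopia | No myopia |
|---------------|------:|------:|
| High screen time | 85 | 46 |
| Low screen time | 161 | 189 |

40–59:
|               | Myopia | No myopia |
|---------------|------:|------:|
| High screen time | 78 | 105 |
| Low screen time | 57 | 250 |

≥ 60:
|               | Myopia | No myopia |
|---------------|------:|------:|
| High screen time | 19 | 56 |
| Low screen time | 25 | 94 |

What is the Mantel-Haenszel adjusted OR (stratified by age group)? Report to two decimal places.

2.37

OR_MH = Σ(aᵢdᵢ/nᵢ) / Σ(bᵢcᵢ/nᵢ), where nᵢ is the stratum total.
Stratum 1 (< 40): n = 481; a·d/n = 85·189/481 = 33.3992; b·c/n = 46·161/481 = 15.3971
Stratum 2 (40–59): n = 490; a·d/n = 78·250/490 = 39.7959; b·c/n = 105·57/490 = 12.2143
Stratum 3 (≥ 60): n = 194; a·d/n = 19·94/194 = 9.2062; b·c/n = 56·25/194 = 7.2165
OR_MH = (33.3992 + 39.7959 + 9.2062) / (15.3971 + 12.2143 + 7.2165) = 82.4013 / 34.8279 = 2.36596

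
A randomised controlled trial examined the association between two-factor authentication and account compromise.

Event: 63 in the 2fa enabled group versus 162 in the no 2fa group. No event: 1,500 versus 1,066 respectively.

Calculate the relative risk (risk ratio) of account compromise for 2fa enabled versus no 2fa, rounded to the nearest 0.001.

0.306

From the description: a = 63, b = 1500, c = 162, d = 1066.
Risk in exposed = 63/1563 = 0.04031; risk in unexposed = 162/1228 = 0.13192.
RR = 0.04031 / 0.13192 = 0.30554
The risk is 69% lower among the exposed than among the unexposed.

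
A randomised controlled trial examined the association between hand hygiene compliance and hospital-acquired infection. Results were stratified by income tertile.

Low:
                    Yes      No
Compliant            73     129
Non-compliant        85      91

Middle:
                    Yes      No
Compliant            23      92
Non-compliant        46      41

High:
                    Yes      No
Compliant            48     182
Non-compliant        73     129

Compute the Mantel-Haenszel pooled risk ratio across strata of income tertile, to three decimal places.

0.600

RR_MH = Σ(aᵢ·n₀ᵢ/nᵢ) / Σ(cᵢ·n₁ᵢ/nᵢ), with n₁ᵢ = aᵢ+bᵢ (exposed), n₀ᵢ = cᵢ+dᵢ (unexposed), nᵢ = n₁ᵢ+n₀ᵢ.
Stratum 1 (Low): n₁ = 202, n₀ = 176, n = 378; a·n₀/n = 73·176/378 = 33.9894; c·n₁/n = 85·202/378 = 45.4233
Stratum 2 (Middle): n₁ = 115, n₀ = 87, n = 202; a·n₀/n = 23·87/202 = 9.9059; c·n₁/n = 46·115/202 = 26.1881
Stratum 3 (High): n₁ = 230, n₀ = 202, n = 432; a·n₀/n = 48·202/432 = 22.4444; c·n₁/n = 73·230/432 = 38.8657
RR_MH = (33.9894 + 9.9059 + 22.4444) / (45.4233 + 26.1881 + 38.8657) = 66.3398 / 110.4771 = 0.60048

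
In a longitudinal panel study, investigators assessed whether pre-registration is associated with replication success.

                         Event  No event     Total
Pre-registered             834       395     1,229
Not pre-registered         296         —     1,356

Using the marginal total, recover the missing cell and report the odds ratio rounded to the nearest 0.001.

The missing cell is in the unexposed row: 1356 − 296 = 1060.
So a = 834, b = 395, c = 296, d = 1060.
OR = (a·d)/(b·c) = (834 × 1060) / (395 × 296) = 884040 / 116920 = 7.56107

7.561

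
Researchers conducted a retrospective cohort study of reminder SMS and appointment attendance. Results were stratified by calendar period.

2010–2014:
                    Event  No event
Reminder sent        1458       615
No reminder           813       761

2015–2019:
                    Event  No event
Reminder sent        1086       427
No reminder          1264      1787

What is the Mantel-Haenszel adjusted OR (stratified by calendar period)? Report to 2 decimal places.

2.86

OR_MH = Σ(aᵢdᵢ/nᵢ) / Σ(bᵢcᵢ/nᵢ), where nᵢ is the stratum total.
Stratum 1 (2010–2014): n = 3647; a·d/n = 1458·761/3647 = 304.2331; b·c/n = 615·813/3647 = 137.0976
Stratum 2 (2015–2019): n = 4564; a·d/n = 1086·1787/4564 = 425.2152; b·c/n = 427·1264/4564 = 118.2577
OR_MH = (304.2331 + 425.2152) / (137.0976 + 118.2577) = 729.4482 / 255.3553 = 2.85660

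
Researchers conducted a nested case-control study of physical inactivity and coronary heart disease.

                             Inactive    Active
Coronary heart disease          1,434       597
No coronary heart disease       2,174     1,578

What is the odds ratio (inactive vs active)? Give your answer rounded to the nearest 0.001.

1.744

Reading the table with exposure as columns: a = 1434 (Inactive, case), b = 2174 (Inactive, non-case), c = 597 (Active, case), d = 1578.
OR = (a·d)/(b·c) = (1434 × 1578) / (2174 × 597) = 2262852 / 1297878 = 1.74350
The odds of coronary heart disease are about 1.74 times as high in the inactive group.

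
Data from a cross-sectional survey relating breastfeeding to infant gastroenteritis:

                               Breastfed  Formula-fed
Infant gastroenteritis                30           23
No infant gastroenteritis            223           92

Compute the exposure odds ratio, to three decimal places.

0.538

Reading the table with exposure as columns: a = 30 (Breastfed, case), b = 223 (Breastfed, non-case), c = 23 (Formula-fed, case), d = 92.
OR = (a·d)/(b·c) = (30 × 92) / (223 × 23) = 2760 / 5129 = 0.53812
Exposure is associated with lower odds of infant gastroenteritis (OR = 0.54 < 1).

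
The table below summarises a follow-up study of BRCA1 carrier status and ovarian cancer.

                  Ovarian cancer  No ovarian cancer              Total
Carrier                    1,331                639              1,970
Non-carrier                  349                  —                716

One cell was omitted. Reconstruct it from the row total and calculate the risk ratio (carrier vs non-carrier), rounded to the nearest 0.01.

The missing cell is in the unexposed row: 716 − 349 = 367.
So a = 1331, b = 639, c = 349, d = 367.
RR = [a/(a+b)] / [c/(c+d)] = (1331/1970) / (349/716) = 0.67563/0.48743 = 1.38612

1.39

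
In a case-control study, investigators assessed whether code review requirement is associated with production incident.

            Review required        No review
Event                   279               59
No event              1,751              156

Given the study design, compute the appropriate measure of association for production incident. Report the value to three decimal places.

Reading the table with exposure as columns: a = 279 (Review required, case), b = 1751 (Review required, non-case), c = 59 (No review, case), d = 156.
This is a case-control study: participants were sampled on outcome status, so risks in the source population cannot be estimated directly — relative risk is not valid here. The odds ratio is the appropriate measure.
OR = (a·d)/(b·c) = (279 × 156) / (1751 × 59) = 43524 / 103309 = 0.42130

0.421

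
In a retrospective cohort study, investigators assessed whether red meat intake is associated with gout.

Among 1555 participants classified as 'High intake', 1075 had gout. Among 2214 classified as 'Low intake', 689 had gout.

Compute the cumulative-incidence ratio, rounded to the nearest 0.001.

From the description: a = 1075, b = 480, c = 689, d = 1525.
Risk in exposed = 1075/1555 = 0.69132; risk in unexposed = 689/2214 = 0.31120.
RR = 0.69132 / 0.31120 = 2.22145
The risk among the exposed is 2.22 times that among the unexposed.

2.221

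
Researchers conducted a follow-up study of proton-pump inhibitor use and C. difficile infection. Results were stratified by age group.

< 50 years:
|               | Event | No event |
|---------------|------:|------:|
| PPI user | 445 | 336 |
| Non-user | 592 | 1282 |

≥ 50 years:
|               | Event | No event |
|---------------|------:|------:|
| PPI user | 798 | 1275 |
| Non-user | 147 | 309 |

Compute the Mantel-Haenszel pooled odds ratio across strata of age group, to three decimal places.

2.096

OR_MH = Σ(aᵢdᵢ/nᵢ) / Σ(bᵢcᵢ/nᵢ), where nᵢ is the stratum total.
Stratum 1 (< 50 years): n = 2655; a·d/n = 445·1282/2655 = 214.8738; b·c/n = 336·592/2655 = 74.9198
Stratum 2 (≥ 50 years): n = 2529; a·d/n = 798·309/2529 = 97.5018; b·c/n = 1275·147/2529 = 74.1103
OR_MH = (214.8738 + 97.5018) / (74.9198 + 74.1103) = 312.3756 / 149.0301 = 2.09606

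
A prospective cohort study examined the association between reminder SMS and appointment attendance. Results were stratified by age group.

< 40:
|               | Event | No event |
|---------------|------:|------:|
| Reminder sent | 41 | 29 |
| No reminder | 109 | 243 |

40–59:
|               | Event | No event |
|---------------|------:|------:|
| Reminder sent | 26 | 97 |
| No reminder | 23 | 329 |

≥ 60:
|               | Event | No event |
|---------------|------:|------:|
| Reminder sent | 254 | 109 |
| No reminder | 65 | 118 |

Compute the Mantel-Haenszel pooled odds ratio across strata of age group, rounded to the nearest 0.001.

3.835

OR_MH = Σ(aᵢdᵢ/nᵢ) / Σ(bᵢcᵢ/nᵢ), where nᵢ is the stratum total.
Stratum 1 (< 40): n = 422; a·d/n = 41·243/422 = 23.6090; b·c/n = 29·109/422 = 7.4905
Stratum 2 (40–59): n = 475; a·d/n = 26·329/475 = 18.0084; b·c/n = 97·23/475 = 4.6968
Stratum 3 (≥ 60): n = 546; a·d/n = 254·118/546 = 54.8938; b·c/n = 109·65/546 = 12.9762
OR_MH = (23.6090 + 18.0084 + 54.8938) / (7.4905 + 4.6968 + 12.9762) = 96.5112 / 25.1636 = 3.83536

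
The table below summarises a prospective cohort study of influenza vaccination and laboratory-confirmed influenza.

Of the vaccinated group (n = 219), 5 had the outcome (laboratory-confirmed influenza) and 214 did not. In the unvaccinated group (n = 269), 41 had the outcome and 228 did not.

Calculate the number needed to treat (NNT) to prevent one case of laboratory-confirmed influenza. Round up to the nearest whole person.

Risk in treated group = 5/219 = 0.02283; risk in control = 41/269 = 0.15242.
Absolute risk reduction = 0.15242 − 0.02283 = 0.12959
NNT = 1 / ARR = 1 / 0.12959 = 7.717 → round up → 8

8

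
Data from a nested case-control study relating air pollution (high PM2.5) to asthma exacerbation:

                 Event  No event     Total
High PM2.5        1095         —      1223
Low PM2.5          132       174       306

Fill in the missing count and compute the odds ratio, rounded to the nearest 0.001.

The missing cell is in the exposed row: 1223 − 1095 = 128.
So a = 1095, b = 128, c = 132, d = 174.
OR = (a·d)/(b·c) = (1095 × 174) / (128 × 132) = 190530 / 16896 = 11.27663

11.277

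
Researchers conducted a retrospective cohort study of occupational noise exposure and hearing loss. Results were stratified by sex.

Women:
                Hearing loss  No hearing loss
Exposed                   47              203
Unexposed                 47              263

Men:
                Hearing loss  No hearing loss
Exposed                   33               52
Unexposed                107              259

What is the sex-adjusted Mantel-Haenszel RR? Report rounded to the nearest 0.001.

RR_MH = Σ(aᵢ·n₀ᵢ/nᵢ) / Σ(cᵢ·n₁ᵢ/nᵢ), with n₁ᵢ = aᵢ+bᵢ (exposed), n₀ᵢ = cᵢ+dᵢ (unexposed), nᵢ = n₁ᵢ+n₀ᵢ.
Stratum 1 (Women): n₁ = 250, n₀ = 310, n = 560; a·n₀/n = 47·310/560 = 26.0179; c·n₁/n = 47·250/560 = 20.9821
Stratum 2 (Men): n₁ = 85, n₀ = 366, n = 451; a·n₀/n = 33·366/451 = 26.7805; c·n₁/n = 107·85/451 = 20.1663
RR_MH = (26.0179 + 26.7805) / (20.9821 + 20.1663) = 52.7983 / 41.1484 = 1.28312

1.283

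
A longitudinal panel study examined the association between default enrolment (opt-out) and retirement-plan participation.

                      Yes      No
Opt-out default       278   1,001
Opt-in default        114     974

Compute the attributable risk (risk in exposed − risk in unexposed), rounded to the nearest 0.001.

0.113

Cells: a = 278, b = 1001, c = 114, d = 974.
Risk in exposed = 278/1279 = 0.217357; risk in unexposed = 114/1088 = 0.104779.
Risk difference = 0.217357 − 0.104779 = 0.112578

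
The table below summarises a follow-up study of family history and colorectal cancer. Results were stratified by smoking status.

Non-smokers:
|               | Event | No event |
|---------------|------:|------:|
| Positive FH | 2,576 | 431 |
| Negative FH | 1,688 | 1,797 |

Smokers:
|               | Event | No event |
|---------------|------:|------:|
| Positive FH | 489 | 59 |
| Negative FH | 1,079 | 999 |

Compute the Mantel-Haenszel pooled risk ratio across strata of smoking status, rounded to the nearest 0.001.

RR_MH = Σ(aᵢ·n₀ᵢ/nᵢ) / Σ(cᵢ·n₁ᵢ/nᵢ), with n₁ᵢ = aᵢ+bᵢ (exposed), n₀ᵢ = cᵢ+dᵢ (unexposed), nᵢ = n₁ᵢ+n₀ᵢ.
Stratum 1 (Non-smokers): n₁ = 3007, n₀ = 3485, n = 6492; a·n₀/n = 2576·3485/6492 = 1382.8343; c·n₁/n = 1688·3007/6492 = 781.8571
Stratum 2 (Smokers): n₁ = 548, n₀ = 2078, n = 2626; a·n₀/n = 489·2078/2626 = 386.9543; c·n₁/n = 1079·548/2626 = 225.1683
RR_MH = (1382.8343 + 386.9543) / (781.8571 + 225.1683) = 1769.7886 / 1007.0254 = 1.75744

1.757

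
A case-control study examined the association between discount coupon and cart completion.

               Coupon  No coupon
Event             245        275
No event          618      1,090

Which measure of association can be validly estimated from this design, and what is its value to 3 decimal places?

Reading the table with exposure as columns: a = 245 (Coupon, case), b = 618 (Coupon, non-case), c = 275 (No coupon, case), d = 1090.
This is a case-control study: participants were sampled on outcome status, so risks in the source population cannot be estimated directly — relative risk is not valid here. The odds ratio is the appropriate measure.
OR = (a·d)/(b·c) = (245 × 1090) / (618 × 275) = 267050 / 169950 = 1.57134

1.571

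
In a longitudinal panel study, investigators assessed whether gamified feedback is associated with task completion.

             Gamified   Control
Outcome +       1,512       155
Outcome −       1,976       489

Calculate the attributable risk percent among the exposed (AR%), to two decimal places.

Reading the table with exposure as columns: a = 1512 (Gamified, case), b = 1976 (Gamified, non-case), c = 155 (Control, case), d = 489.
Risk in exposed = 1512/3488 = 0.43349; risk in unexposed = 155/644 = 0.24068.
RR = 0.43349/0.24068 = 1.80107
AR% = (RR − 1)/RR × 100 = (1.80107 − 1)/1.80107 × 100 = 44.4773%

44.48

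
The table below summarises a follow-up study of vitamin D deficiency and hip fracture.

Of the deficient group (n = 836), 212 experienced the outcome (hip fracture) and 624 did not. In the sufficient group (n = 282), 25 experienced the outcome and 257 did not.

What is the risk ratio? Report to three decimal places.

From the description: a = 212, b = 624, c = 25, d = 257.
Risk in exposed = 212/836 = 0.25359; risk in unexposed = 25/282 = 0.08865.
RR = 0.25359 / 0.08865 = 2.86048
The risk among the exposed is 2.86 times that among the unexposed.

2.860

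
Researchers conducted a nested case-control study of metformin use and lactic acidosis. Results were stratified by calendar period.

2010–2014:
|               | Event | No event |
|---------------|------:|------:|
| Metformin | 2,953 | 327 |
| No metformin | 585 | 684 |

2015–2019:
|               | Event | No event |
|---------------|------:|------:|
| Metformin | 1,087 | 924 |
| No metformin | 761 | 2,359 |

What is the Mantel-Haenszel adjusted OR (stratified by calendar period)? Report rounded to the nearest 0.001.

OR_MH = Σ(aᵢdᵢ/nᵢ) / Σ(bᵢcᵢ/nᵢ), where nᵢ is the stratum total.
Stratum 1 (2010–2014): n = 4549; a·d/n = 2953·684/4549 = 444.0211; b·c/n = 327·585/4549 = 42.0521
Stratum 2 (2015–2019): n = 5131; a·d/n = 1087·2359/5131 = 499.7531; b·c/n = 924·761/5131 = 137.0423
OR_MH = (444.0211 + 499.7531) / (42.0521 + 137.0423) = 943.7742 / 179.0944 = 5.26970

5.270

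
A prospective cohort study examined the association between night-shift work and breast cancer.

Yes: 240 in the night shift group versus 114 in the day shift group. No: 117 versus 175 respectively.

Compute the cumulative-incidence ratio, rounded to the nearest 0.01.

From the description: a = 240, b = 117, c = 114, d = 175.
Risk in exposed = 240/357 = 0.67227; risk in unexposed = 114/289 = 0.39446.
RR = 0.67227 / 0.39446 = 1.70426
The risk among the exposed is 1.70 times that among the unexposed.

1.70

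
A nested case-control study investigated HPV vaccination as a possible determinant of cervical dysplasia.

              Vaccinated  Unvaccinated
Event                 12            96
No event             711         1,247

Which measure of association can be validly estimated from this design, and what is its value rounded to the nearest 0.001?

0.219

Reading the table with exposure as columns: a = 12 (Vaccinated, case), b = 711 (Vaccinated, non-case), c = 96 (Unvaccinated, case), d = 1247.
This is a nested case-control study: participants were sampled on outcome status, so risks in the source population cannot be estimated directly — relative risk is not valid here. The odds ratio is the appropriate measure.
OR = (a·d)/(b·c) = (12 × 1247) / (711 × 96) = 14964 / 68256 = 0.21923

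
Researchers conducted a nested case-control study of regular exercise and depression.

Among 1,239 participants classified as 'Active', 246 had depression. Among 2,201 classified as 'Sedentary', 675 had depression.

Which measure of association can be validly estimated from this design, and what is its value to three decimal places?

From the description: a = 246, b = 993, c = 675, d = 1526.
This is a nested case-control study: participants were sampled on outcome status, so risks in the source population cannot be estimated directly — relative risk is not valid here. The odds ratio is the appropriate measure.
OR = (a·d)/(b·c) = (246 × 1526) / (993 × 675) = 375396 / 670275 = 0.56006

0.560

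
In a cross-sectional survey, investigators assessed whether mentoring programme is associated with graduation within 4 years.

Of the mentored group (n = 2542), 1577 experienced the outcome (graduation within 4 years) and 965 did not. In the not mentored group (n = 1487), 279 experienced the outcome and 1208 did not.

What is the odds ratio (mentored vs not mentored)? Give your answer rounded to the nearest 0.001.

7.076

From the description: a = 1577, b = 965, c = 279, d = 1208.
OR = (a·d)/(b·c) = (1577 × 1208) / (965 × 279) = 1905016 / 269235 = 7.07566
The odds of graduation within 4 years are about 7.08 times as high in the mentored group.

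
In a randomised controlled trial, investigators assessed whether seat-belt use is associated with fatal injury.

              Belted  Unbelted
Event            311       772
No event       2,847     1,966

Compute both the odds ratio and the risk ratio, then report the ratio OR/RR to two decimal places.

0.80

Reading the table with exposure as columns: a = 311 (Belted, case), b = 2847 (Belted, non-case), c = 772 (Unbelted, case), d = 1966.
OR = (311·1966)/(2847·772) = 611426/2197884 = 0.27819
Risk in exposed = 311/3158 = 0.09848; risk in unexposed = 772/2738 = 0.28196; RR = 0.34927
OR/RR = 0.27819 / 0.34927 = 0.79648
The outcome is not rare, so the OR lies further from 1 than the RR.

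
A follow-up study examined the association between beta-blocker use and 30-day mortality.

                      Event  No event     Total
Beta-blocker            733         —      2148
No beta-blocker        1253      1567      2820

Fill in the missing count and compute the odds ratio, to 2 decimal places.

The missing cell is in the exposed row: 2148 − 733 = 1415.
So a = 733, b = 1415, c = 1253, d = 1567.
OR = (a·d)/(b·c) = (733 × 1567) / (1415 × 1253) = 1148611 / 1772995 = 0.64784

0.65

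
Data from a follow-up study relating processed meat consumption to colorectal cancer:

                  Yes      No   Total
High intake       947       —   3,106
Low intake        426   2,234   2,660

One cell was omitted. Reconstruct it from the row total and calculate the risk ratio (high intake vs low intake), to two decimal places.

The missing cell is in the exposed row: 3106 − 947 = 2159.
So a = 947, b = 2159, c = 426, d = 2234.
RR = [a/(a+b)] / [c/(c+d)] = (947/3106) / (426/2660) = 0.30489/0.16015 = 1.90380

1.90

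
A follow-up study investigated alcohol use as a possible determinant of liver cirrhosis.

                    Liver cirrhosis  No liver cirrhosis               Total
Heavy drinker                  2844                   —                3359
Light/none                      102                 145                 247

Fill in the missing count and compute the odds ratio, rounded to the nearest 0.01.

7.85

The missing cell is in the exposed row: 3359 − 2844 = 515.
So a = 2844, b = 515, c = 102, d = 145.
OR = (a·d)/(b·c) = (2844 × 145) / (515 × 102) = 412380 / 52530 = 7.85037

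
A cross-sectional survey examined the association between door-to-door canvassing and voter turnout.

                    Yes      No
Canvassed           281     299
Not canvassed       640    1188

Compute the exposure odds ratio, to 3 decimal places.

Cells: a = 281, b = 299, c = 640, d = 1188.
OR = (a·d)/(b·c) = (281 × 1188) / (299 × 640) = 333828 / 191360 = 1.74450
The odds of voter turnout are about 1.74 times as high in the canvassed group.

1.745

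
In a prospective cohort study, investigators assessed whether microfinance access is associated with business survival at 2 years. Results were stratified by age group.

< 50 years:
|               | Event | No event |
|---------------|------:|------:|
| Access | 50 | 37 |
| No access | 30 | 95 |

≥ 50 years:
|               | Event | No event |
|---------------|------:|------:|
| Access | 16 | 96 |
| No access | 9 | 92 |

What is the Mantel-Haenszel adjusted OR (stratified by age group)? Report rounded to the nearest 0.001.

3.155

OR_MH = Σ(aᵢdᵢ/nᵢ) / Σ(bᵢcᵢ/nᵢ), where nᵢ is the stratum total.
Stratum 1 (< 50 years): n = 212; a·d/n = 50·95/212 = 22.4057; b·c/n = 37·30/212 = 5.2358
Stratum 2 (≥ 50 years): n = 213; a·d/n = 16·92/213 = 6.9108; b·c/n = 96·9/213 = 4.0563
OR_MH = (22.4057 + 6.9108) / (5.2358 + 4.0563) = 29.3165 / 9.2922 = 3.15496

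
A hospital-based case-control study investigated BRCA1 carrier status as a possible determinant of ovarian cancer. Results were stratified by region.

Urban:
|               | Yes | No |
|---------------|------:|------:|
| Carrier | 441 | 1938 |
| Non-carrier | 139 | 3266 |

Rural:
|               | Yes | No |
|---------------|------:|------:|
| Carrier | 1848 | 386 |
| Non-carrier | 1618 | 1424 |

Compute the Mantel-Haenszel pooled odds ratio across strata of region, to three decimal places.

4.533

OR_MH = Σ(aᵢdᵢ/nᵢ) / Σ(bᵢcᵢ/nᵢ), where nᵢ is the stratum total.
Stratum 1 (Urban): n = 5784; a·d/n = 441·3266/5784 = 249.0156; b·c/n = 1938·139/5784 = 46.5737
Stratum 2 (Rural): n = 5276; a·d/n = 1848·1424/5276 = 498.7779; b·c/n = 386·1618/5276 = 118.3753
OR_MH = (249.0156 + 498.7779) / (46.5737 + 118.3753) = 747.7934 / 164.9489 = 4.53348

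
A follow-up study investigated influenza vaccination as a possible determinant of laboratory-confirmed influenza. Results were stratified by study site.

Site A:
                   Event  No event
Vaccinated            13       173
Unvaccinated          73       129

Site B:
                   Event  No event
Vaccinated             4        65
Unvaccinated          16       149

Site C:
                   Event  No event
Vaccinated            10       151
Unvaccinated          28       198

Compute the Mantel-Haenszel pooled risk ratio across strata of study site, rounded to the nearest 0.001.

0.300

RR_MH = Σ(aᵢ·n₀ᵢ/nᵢ) / Σ(cᵢ·n₁ᵢ/nᵢ), with n₁ᵢ = aᵢ+bᵢ (exposed), n₀ᵢ = cᵢ+dᵢ (unexposed), nᵢ = n₁ᵢ+n₀ᵢ.
Stratum 1 (Site A): n₁ = 186, n₀ = 202, n = 388; a·n₀/n = 13·202/388 = 6.7680; c·n₁/n = 73·186/388 = 34.9948
Stratum 2 (Site B): n₁ = 69, n₀ = 165, n = 234; a·n₀/n = 4·165/234 = 2.8205; c·n₁/n = 16·69/234 = 4.7179
Stratum 3 (Site C): n₁ = 161, n₀ = 226, n = 387; a·n₀/n = 10·226/387 = 5.8398; c·n₁/n = 28·161/387 = 11.6486
RR_MH = (6.7680 + 2.8205 + 5.8398) / (34.9948 + 4.7179 + 11.6486) = 15.4283 / 51.3614 = 0.30039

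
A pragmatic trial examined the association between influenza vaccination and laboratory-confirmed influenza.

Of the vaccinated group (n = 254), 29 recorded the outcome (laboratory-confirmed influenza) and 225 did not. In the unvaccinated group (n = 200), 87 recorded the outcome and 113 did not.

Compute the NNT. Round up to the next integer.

Risk in treated group = 29/254 = 0.11417; risk in control = 87/200 = 0.43500.
Absolute risk reduction = 0.43500 − 0.11417 = 0.32083
NNT = 1 / ARR = 1 / 0.32083 = 3.117 → round up → 4

4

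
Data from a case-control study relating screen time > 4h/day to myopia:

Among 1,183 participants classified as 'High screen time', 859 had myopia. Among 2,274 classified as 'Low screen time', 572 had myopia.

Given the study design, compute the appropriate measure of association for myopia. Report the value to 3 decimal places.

7.889

From the description: a = 859, b = 324, c = 572, d = 1702.
This is a case-control study: participants were sampled on outcome status, so risks in the source population cannot be estimated directly — relative risk is not valid here. The odds ratio is the appropriate measure.
OR = (a·d)/(b·c) = (859 × 1702) / (324 × 572) = 1462018 / 185328 = 7.88881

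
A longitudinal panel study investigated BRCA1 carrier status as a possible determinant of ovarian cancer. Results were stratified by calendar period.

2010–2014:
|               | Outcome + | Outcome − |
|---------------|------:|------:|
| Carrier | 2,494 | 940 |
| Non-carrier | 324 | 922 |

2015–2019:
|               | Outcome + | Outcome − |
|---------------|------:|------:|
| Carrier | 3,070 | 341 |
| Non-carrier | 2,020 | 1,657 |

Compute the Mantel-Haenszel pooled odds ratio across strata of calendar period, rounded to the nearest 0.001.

7.451

OR_MH = Σ(aᵢdᵢ/nᵢ) / Σ(bᵢcᵢ/nᵢ), where nᵢ is the stratum total.
Stratum 1 (2010–2014): n = 4680; a·d/n = 2494·922/4680 = 491.3393; b·c/n = 940·324/4680 = 65.0769
Stratum 2 (2015–2019): n = 7088; a·d/n = 3070·1657/7088 = 717.6905; b·c/n = 341·2020/7088 = 97.1812
OR_MH = (491.3393 + 717.6905) / (65.0769 + 97.1812) = 1209.0298 / 162.2581 = 7.45128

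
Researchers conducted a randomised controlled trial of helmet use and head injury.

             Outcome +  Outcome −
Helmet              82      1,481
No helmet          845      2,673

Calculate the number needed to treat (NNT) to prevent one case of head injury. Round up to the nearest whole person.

Risk in treated group = 82/1563 = 0.05246; risk in control = 845/3518 = 0.24019.
Absolute risk reduction = 0.24019 − 0.05246 = 0.18773
NNT = 1 / ARR = 1 / 0.18773 = 5.327 → round up → 6

6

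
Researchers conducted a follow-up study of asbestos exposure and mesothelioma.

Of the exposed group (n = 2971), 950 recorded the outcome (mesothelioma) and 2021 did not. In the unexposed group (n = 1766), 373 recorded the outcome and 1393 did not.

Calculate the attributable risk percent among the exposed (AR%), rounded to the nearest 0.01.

From the description: a = 950, b = 2021, c = 373, d = 1393.
Risk in exposed = 950/2971 = 0.31976; risk in unexposed = 373/1766 = 0.21121.
RR = 0.31976/0.21121 = 1.51392
AR% = (RR − 1)/RR × 100 = (1.51392 − 1)/1.51392 × 100 = 33.9463%

33.95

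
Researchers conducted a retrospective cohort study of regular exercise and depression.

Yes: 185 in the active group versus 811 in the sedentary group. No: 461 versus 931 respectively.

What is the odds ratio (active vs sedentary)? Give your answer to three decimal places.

0.461

From the description: a = 185, b = 461, c = 811, d = 931.
OR = (a·d)/(b·c) = (185 × 931) / (461 × 811) = 172235 / 373871 = 0.46068
Exposure is associated with lower odds of depression (OR = 0.46 < 1).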